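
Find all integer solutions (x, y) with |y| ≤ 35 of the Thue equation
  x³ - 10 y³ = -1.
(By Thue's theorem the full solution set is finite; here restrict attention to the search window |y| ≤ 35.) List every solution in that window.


The equation is x³ - 10y³ = -1. For fixed y, x³ = 10·y³ − 1, so a solution requires the RHS to be a perfect cube.
Strategy: iterate y from -35 to 35, compute RHS = 10·y³ − 1, and check whether it is a (positive or negative) perfect cube.
Check small values of y:
  y = 0: RHS = -1 = (-1)³ ⇒ x = -1 works.
  y = 1: RHS = 9 is not a perfect cube.
  y = -1: RHS = -11 is not a perfect cube.
  y = 2: RHS = 79 is not a perfect cube.
  y = -2: RHS = -81 is not a perfect cube.
  y = 3: RHS = 269 is not a perfect cube.
  y = -3: RHS = -271 is not a perfect cube.
Continuing the search up to |y| = 35 finds no further solutions beyond those listed.
Collected solutions: (-1, 0).

Solutions (with |y| ≤ 35): (-1, 0).


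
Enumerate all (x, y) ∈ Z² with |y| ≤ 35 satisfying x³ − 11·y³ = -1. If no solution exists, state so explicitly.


The equation is x³ - 11y³ = -1. For fixed y, x³ = 11·y³ − 1, so a solution requires the RHS to be a perfect cube.
Strategy: iterate y from -35 to 35, compute RHS = 11·y³ − 1, and check whether it is a (positive or negative) perfect cube.
Check small values of y:
  y = 0: RHS = -1 = (-1)³ ⇒ x = -1 works.
  y = 1: RHS = 10 is not a perfect cube.
  y = -1: RHS = -12 is not a perfect cube.
  y = 2: RHS = 87 is not a perfect cube.
  y = -2: RHS = -89 is not a perfect cube.
  y = 3: RHS = 296 is not a perfect cube.
  y = -3: RHS = -298 is not a perfect cube.
Continuing the search up to |y| = 35 finds no further solutions beyond those listed.
Collected solutions: (-1, 0).

Solutions (with |y| ≤ 35): (-1, 0).


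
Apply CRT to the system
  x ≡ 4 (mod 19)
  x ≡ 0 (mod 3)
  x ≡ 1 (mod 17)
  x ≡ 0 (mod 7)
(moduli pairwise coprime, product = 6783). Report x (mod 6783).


Product of moduli M = 19 · 3 · 17 · 7 = 6783.
Merge one congruence at a time:
  Start: x ≡ 4 (mod 19).
  Combine with x ≡ 0 (mod 3); new modulus lcm = 57.
    Write x = 4 + 19·t and substitute into x ≡ 0 (mod 3): 19·t ≡ 0 − 4 = -4 (mod 3).
    Reduce coefficients mod 3: 1·t ≡ 2 (mod 3).
    So t ≡ 2 (mod 3).
    Then x = 4 + 19·2 = 42, valid modulo lcm(19, 3) = 57: x ≡ 42 (mod 57).
  Combine with x ≡ 1 (mod 17); new modulus lcm = 969.
    Write x = 42 + 57·t and substitute into x ≡ 1 (mod 17): 57·t ≡ 1 − 42 = -41 (mod 17).
    Reduce coefficients mod 17: 6·t ≡ 10 (mod 17).
    The inverse of 6 mod 17 is 3 (since 6·3 = 18 = 1·17 + 1), so t ≡ 3·10 = 30 ≡ 13 (mod 17).
    Then x = 42 + 57·13 = 783, valid modulo lcm(57, 17) = 969: x ≡ 783 (mod 969).
  Combine with x ≡ 0 (mod 7); new modulus lcm = 6783.
    Write x = 783 + 969·t and substitute into x ≡ 0 (mod 7): 969·t ≡ 0 − 783 = -783 (mod 7).
    Reduce coefficients mod 7: 3·t ≡ 1 (mod 7).
    The inverse of 3 mod 7 is 5 (since 3·5 = 15 = 2·7 + 1), so t ≡ 5·1 = 5 ≡ 5 (mod 7).
    Then x = 783 + 969·5 = 5628, valid modulo lcm(969, 7) = 6783: x ≡ 5628 (mod 6783).
Verify against each original: 5628 mod 19 = 4, 5628 mod 3 = 0, 5628 mod 17 = 1, 5628 mod 7 = 0.

x ≡ 5628 (mod 6783).


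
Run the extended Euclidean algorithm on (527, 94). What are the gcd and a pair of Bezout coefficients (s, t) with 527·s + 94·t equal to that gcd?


Euclidean algorithm on (527, 94) — divide until remainder is 0:
  527 = 5 · 94 + 57
  94 = 1 · 57 + 37
  57 = 1 · 37 + 20
  37 = 1 · 20 + 17
  20 = 1 · 17 + 3
  17 = 5 · 3 + 2
  3 = 1 · 2 + 1
  2 = 2 · 1 + 0
gcd(527, 94) = 1.
Track Bezout coefficients alongside the remainders: start with r₀ = 527 = a·1 + b·0 (s = 1, t = 0) and r₁ = 94 = a·0 + b·1 (s = 0, t = 1); each new remainder r_{k+1} = r_{k-1} − q_k·r_k inherits s_{k+1} = s_{k-1} − q_k·s_k, t_{k+1} = t_{k-1} − q_k·t_k, so r_k = a·s_k + b·t_k at every step:
  q = 5: r = 57, s = 1 − 5·0 = 1, t = 0 − 5·1 = -5  (check: 527·1 + 94·(-5) = 57)
  q = 1: r = 37, s = 0 − 1·1 = -1, t = 1 − 1·(-5) = 6  (check: 527·(-1) + 94·6 = 37)
  q = 1: r = 20, s = 1 − 1·(-1) = 2, t = -5 − 1·6 = -11  (check: 527·2 + 94·(-11) = 20)
  q = 1: r = 17, s = -1 − 1·2 = -3, t = 6 − 1·(-11) = 17  (check: 527·(-3) + 94·17 = 17)
  q = 1: r = 3, s = 2 − 1·(-3) = 5, t = -11 − 1·17 = -28  (check: 527·5 + 94·(-28) = 3)
  q = 5: r = 2, s = -3 − 5·5 = -28, t = 17 − 5·(-28) = 157  (check: 527·(-28) + 94·157 = 2)
  q = 1: r = 1, s = 5 − 1·(-28) = 33, t = -28 − 1·157 = -185  (check: 527·33 + 94·(-185) = 1)
The row with r = 1 (the gcd) gives the Bezout coefficients s = 33, t = -185.
Result: 527 · (33) + 94 · (-185) = 1.

gcd(527, 94) = 1; s = 33, t = -185 (check: 527·33 + 94·(-185) = 1).


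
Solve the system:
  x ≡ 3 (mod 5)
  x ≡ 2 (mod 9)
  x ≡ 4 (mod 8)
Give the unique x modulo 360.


Moduli 5, 9, 8 are pairwise coprime; by CRT there is a unique solution modulo M = 5 · 9 · 8 = 360.
Solve pairwise, accumulating the modulus:
  Start with x ≡ 3 (mod 5).
  Combine with x ≡ 2 (mod 9): since gcd(5, 9) = 1, we get a unique residue mod 45.
    Write x = 3 + 5·t and substitute into x ≡ 2 (mod 9): 5·t ≡ 2 − 3 = -1 (mod 9).
    Reduce coefficients mod 9: 5·t ≡ 8 (mod 9).
    The inverse of 5 mod 9 is 2 (since 5·2 = 10 = 1·9 + 1), so t ≡ 2·8 = 16 ≡ 7 (mod 9).
    Then x = 3 + 5·7 = 38, valid modulo lcm(5, 9) = 45: x ≡ 38 (mod 45).
  Combine with x ≡ 4 (mod 8): since gcd(45, 8) = 1, we get a unique residue mod 360.
    Write x = 38 + 45·t and substitute into x ≡ 4 (mod 8): 45·t ≡ 4 − 38 = -34 (mod 8).
    Reduce coefficients mod 8: 5·t ≡ 6 (mod 8).
    The inverse of 5 mod 8 is 5 (since 5·5 = 25 = 3·8 + 1), so t ≡ 5·6 = 30 ≡ 6 (mod 8).
    Then x = 38 + 45·6 = 308, valid modulo lcm(45, 8) = 360: x ≡ 308 (mod 360).
Verify: 308 mod 5 = 3 ✓, 308 mod 9 = 2 ✓, 308 mod 8 = 4 ✓.

x ≡ 308 (mod 360).


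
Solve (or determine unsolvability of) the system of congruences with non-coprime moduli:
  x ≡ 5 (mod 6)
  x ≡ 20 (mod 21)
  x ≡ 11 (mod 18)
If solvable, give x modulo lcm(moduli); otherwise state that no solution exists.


Moduli 6, 21, 18 are not pairwise coprime, so CRT works modulo lcm(m_i) when all pairwise compatibility conditions hold.
Pairwise compatibility: gcd(m_i, m_j) must divide a_i - a_j for every pair.
Merge one congruence at a time:
  Start: x ≡ 5 (mod 6).
  Combine with x ≡ 20 (mod 21): gcd(6, 21) = 3; 20 - 5 = 15, which IS divisible by 3, so compatible.
    Write x = 5 + 6·t and substitute into x ≡ 20 (mod 21): 6·t ≡ 20 − 5 = 15 (mod 21).
    Divide the congruence (and modulus) by g = 3: 2·t ≡ 5 (mod 7).
    The inverse of 2 mod 7 is 4 (since 2·4 = 8 = 1·7 + 1), so t ≡ 4·5 = 20 ≡ 6 (mod 7).
    Then x = 5 + 6·6 = 41, valid modulo lcm(6, 21) = 42: x ≡ 41 (mod 42).
  Combine with x ≡ 11 (mod 18): gcd(42, 18) = 6; 11 - 41 = -30, which IS divisible by 6, so compatible.
    Write x = 41 + 42·t and substitute into x ≡ 11 (mod 18): 42·t ≡ 11 − 41 = -30 (mod 18).
    Divide the congruence (and modulus) by g = 6: 7·t ≡ -5 (mod 3).
    Reduce coefficients mod 3: 1·t ≡ 1 (mod 3).
    So t ≡ 1 (mod 3).
    Then x = 41 + 42·1 = 83, valid modulo lcm(42, 18) = 126: x ≡ 83 (mod 126).
Verify: 83 mod 6 = 5, 83 mod 21 = 20, 83 mod 18 = 11.

x ≡ 83 (mod 126).


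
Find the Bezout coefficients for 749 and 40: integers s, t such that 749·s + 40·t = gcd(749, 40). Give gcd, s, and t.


Euclidean algorithm on (749, 40) — divide until remainder is 0:
  749 = 18 · 40 + 29
  40 = 1 · 29 + 11
  29 = 2 · 11 + 7
  11 = 1 · 7 + 4
  7 = 1 · 4 + 3
  4 = 1 · 3 + 1
  3 = 3 · 1 + 0
gcd(749, 40) = 1.
Track Bezout coefficients alongside the remainders: start with r₀ = 749 = a·1 + b·0 (s = 1, t = 0) and r₁ = 40 = a·0 + b·1 (s = 0, t = 1); each new remainder r_{k+1} = r_{k-1} − q_k·r_k inherits s_{k+1} = s_{k-1} − q_k·s_k, t_{k+1} = t_{k-1} − q_k·t_k, so r_k = a·s_k + b·t_k at every step:
  q = 18: r = 29, s = 1 − 18·0 = 1, t = 0 − 18·1 = -18  (check: 749·1 + 40·(-18) = 29)
  q = 1: r = 11, s = 0 − 1·1 = -1, t = 1 − 1·(-18) = 19  (check: 749·(-1) + 40·19 = 11)
  q = 2: r = 7, s = 1 − 2·(-1) = 3, t = -18 − 2·19 = -56  (check: 749·3 + 40·(-56) = 7)
  q = 1: r = 4, s = -1 − 1·3 = -4, t = 19 − 1·(-56) = 75  (check: 749·(-4) + 40·75 = 4)
  q = 1: r = 3, s = 3 − 1·(-4) = 7, t = -56 − 1·75 = -131  (check: 749·7 + 40·(-131) = 3)
  q = 1: r = 1, s = -4 − 1·7 = -11, t = 75 − 1·(-131) = 206  (check: 749·(-11) + 40·206 = 1)
The row with r = 1 (the gcd) gives the Bezout coefficients s = -11, t = 206.
Result: 749 · (-11) + 40 · (206) = 1.

gcd(749, 40) = 1; s = -11, t = 206 (check: 749·(-11) + 40·206 = 1).


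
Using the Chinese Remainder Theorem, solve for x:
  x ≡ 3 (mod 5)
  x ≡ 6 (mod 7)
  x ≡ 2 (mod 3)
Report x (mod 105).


Moduli 5, 7, 3 are pairwise coprime; by CRT there is a unique solution modulo M = 5 · 7 · 3 = 105.
Solve pairwise, accumulating the modulus:
  Start with x ≡ 3 (mod 5).
  Combine with x ≡ 6 (mod 7): since gcd(5, 7) = 1, we get a unique residue mod 35.
    Write x = 3 + 5·t and substitute into x ≡ 6 (mod 7): 5·t ≡ 6 − 3 = 3 (mod 7).
    The inverse of 5 mod 7 is 3 (since 5·3 = 15 = 2·7 + 1), so t ≡ 3·3 = 9 ≡ 2 (mod 7).
    Then x = 3 + 5·2 = 13, valid modulo lcm(5, 7) = 35: x ≡ 13 (mod 35).
  Combine with x ≡ 2 (mod 3): since gcd(35, 3) = 1, we get a unique residue mod 105.
    Write x = 13 + 35·t and substitute into x ≡ 2 (mod 3): 35·t ≡ 2 − 13 = -11 (mod 3).
    Reduce coefficients mod 3: 2·t ≡ 1 (mod 3).
    The inverse of 2 mod 3 is 2 (since 2·2 = 4 = 1·3 + 1), so t ≡ 2·1 = 2 ≡ 2 (mod 3).
    Then x = 13 + 35·2 = 83, valid modulo lcm(35, 3) = 105: x ≡ 83 (mod 105).
Verify: 83 mod 5 = 3 ✓, 83 mod 7 = 6 ✓, 83 mod 3 = 2 ✓.

x ≡ 83 (mod 105).


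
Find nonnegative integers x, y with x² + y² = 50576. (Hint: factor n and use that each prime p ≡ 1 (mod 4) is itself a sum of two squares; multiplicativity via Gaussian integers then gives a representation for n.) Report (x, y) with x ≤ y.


Step 1: Factor n = 50576 = 2^4 · 29 · 109.
Step 2: Check the mod-4 condition on each prime factor: 2 = 2 (special); 29 ≡ 1 (mod 4), exponent 1; 109 ≡ 1 (mod 4), exponent 1.
All primes ≡ 3 (mod 4) appear to even exponent (or don't appear), so by the two-squares theorem n IS expressible as a sum of two squares.
Step 3: Build a representation. Group n = k² · m with k = 4 and m = 29 · 109 = 3161 (a product of primes ≡ 1 (mod 4)); a representation of m scales to one of n via (k·x)² + (k·y)² = k²(x² + y²). Each prime p ≡ 1 (mod 4) is itself a sum of two squares; find a² by testing p − a² for a perfect square:
  29: 29 − 1² = 28, 29 − 2² = 25 = 5² ⇒ 29 = 2² + 5².
  109: 109 − 1² = 108, 109 − 2² = 105, 109 − 3² = 100 = 10² ⇒ 109 = 3² + 10².
  Combine using the Brahmagupta–Fibonacci identity (a² + b²)(c² + d²) = (ac − bd)² + (ad + bc)² = (ac + bd)² + (ad − bc)²:
  29 · 109 = 3161: from (2² + 5²)(3² + 10²), take (2·3 − 5·10, 2·10 + 5·3) = (6 − 50, 20 + 15) = (-44, 35); dropping signs (only squares matter) gives (44, 35); check 44² + 35² = 1936 + 1225 = 3161 ✓.
  Scale by k = 4: (4·44, 4·35) = (176, 140).
Step 4: Order so x ≤ y and verify: 140² + 176² = 19600 + 30976 = 50576 = n. ✓

n = 50576 = 140² + 176² (one valid representation with x ≤ y).


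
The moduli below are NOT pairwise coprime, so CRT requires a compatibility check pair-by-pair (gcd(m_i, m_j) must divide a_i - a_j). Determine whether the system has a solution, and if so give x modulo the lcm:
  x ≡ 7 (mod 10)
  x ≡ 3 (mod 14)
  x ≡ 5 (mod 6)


Moduli 10, 14, 6 are not pairwise coprime, so CRT works modulo lcm(m_i) when all pairwise compatibility conditions hold.
Pairwise compatibility: gcd(m_i, m_j) must divide a_i - a_j for every pair.
Merge one congruence at a time:
  Start: x ≡ 7 (mod 10).
  Combine with x ≡ 3 (mod 14): gcd(10, 14) = 2; 3 - 7 = -4, which IS divisible by 2, so compatible.
    Write x = 7 + 10·t and substitute into x ≡ 3 (mod 14): 10·t ≡ 3 − 7 = -4 (mod 14).
    Divide the congruence (and modulus) by g = 2: 5·t ≡ -2 (mod 7).
    Reduce coefficients mod 7: 5·t ≡ 5 (mod 7).
    The inverse of 5 mod 7 is 3 (since 5·3 = 15 = 2·7 + 1), so t ≡ 3·5 = 15 ≡ 1 (mod 7).
    Then x = 7 + 10·1 = 17, valid modulo lcm(10, 14) = 70: x ≡ 17 (mod 70).
  Combine with x ≡ 5 (mod 6): gcd(70, 6) = 2; 5 - 17 = -12, which IS divisible by 2, so compatible.
    Write x = 17 + 70·t and substitute into x ≡ 5 (mod 6): 70·t ≡ 5 − 17 = -12 (mod 6).
    Divide the congruence (and modulus) by g = 2: 35·t ≡ -6 (mod 3).
    Reduce coefficients mod 3: 2·t ≡ 0 (mod 3).
    The inverse of 2 mod 3 is 2 (since 2·2 = 4 = 1·3 + 1), so t ≡ 2·0 = 0 ≡ 0 (mod 3).
    Then x = 17 + 70·0 = 17, valid modulo lcm(70, 6) = 210: x ≡ 17 (mod 210).
Verify: 17 mod 10 = 7, 17 mod 14 = 3, 17 mod 6 = 5.

x ≡ 17 (mod 210).


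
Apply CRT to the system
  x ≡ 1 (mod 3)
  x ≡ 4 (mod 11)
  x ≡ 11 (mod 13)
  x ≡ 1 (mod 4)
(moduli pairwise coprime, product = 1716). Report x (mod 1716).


Product of moduli M = 3 · 11 · 13 · 4 = 1716.
Merge one congruence at a time:
  Start: x ≡ 1 (mod 3).
  Combine with x ≡ 4 (mod 11); new modulus lcm = 33.
    Write x = 1 + 3·t and substitute into x ≡ 4 (mod 11): 3·t ≡ 4 − 1 = 3 (mod 11).
    The inverse of 3 mod 11 is 4 (since 3·4 = 12 = 1·11 + 1), so t ≡ 4·3 = 12 ≡ 1 (mod 11).
    Then x = 1 + 3·1 = 4, valid modulo lcm(3, 11) = 33: x ≡ 4 (mod 33).
  Combine with x ≡ 11 (mod 13); new modulus lcm = 429.
    Write x = 4 + 33·t and substitute into x ≡ 11 (mod 13): 33·t ≡ 11 − 4 = 7 (mod 13).
    Reduce coefficients mod 13: 7·t ≡ 7 (mod 13).
    The inverse of 7 mod 13 is 2 (since 7·2 = 14 = 1·13 + 1), so t ≡ 2·7 = 14 ≡ 1 (mod 13).
    Then x = 4 + 33·1 = 37, valid modulo lcm(33, 13) = 429: x ≡ 37 (mod 429).
  Combine with x ≡ 1 (mod 4); new modulus lcm = 1716.
    Write x = 37 + 429·t and substitute into x ≡ 1 (mod 4): 429·t ≡ 1 − 37 = -36 (mod 4).
    Reduce coefficients mod 4: 1·t ≡ 0 (mod 4).
    So t ≡ 0 (mod 4).
    Then x = 37 + 429·0 = 37, valid modulo lcm(429, 4) = 1716: x ≡ 37 (mod 1716).
Verify against each original: 37 mod 3 = 1, 37 mod 11 = 4, 37 mod 13 = 11, 37 mod 4 = 1.

x ≡ 37 (mod 1716).


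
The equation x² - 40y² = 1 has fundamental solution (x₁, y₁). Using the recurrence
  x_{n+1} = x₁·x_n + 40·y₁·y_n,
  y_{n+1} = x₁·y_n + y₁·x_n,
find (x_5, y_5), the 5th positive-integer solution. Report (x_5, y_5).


Step 1: Find the fundamental solution (x₁, y₁) of x² - 40y² = 1.
  Expand √40 as a continued fraction. a₀ = ⌊√40⌋ = 6; iterate m_{k+1} = d_k·a_k − m_k, d_{k+1} = (40 − m_{k+1}²)/d_k, a_{k+1} = ⌊(a₀ + m_{k+1})/d_{k+1}⌋ (starting m₀ = 0, d₀ = 1), with convergents p_k = a_k·p_{k-1} + p_{k-2}, q_k = a_k·q_{k-1} + q_{k-2} (p₋₁ = 1, q₋₁ = 0):
  k = 0: a₀ = 6; p₀/q₀ = 6/1; p₀² − 40·q₀² = 36 − 40 = -4.
  k = 1: m = 6, d = 4, a = ⌊(6 + 6)/4⌋ = 3; p/q = (3·6 + 1)/(3·1 + 0) = 19/3; p² − 40·q² = 361 − 360 = 1.
  The first convergent with p² − 40·q² = 1 gives the fundamental solution (x₁, y₁) = (19, 3).
Step 2: Apply the recurrence (x_{n+1}, y_{n+1}) = (x₁x_n + 40y₁y_n, x₁y_n + y₁x_n) repeatedly.
  From (x_1, y_1) = (19, 3): x_2 = 19·19 + 40·3·3 = 721; y_2 = 19·3 + 3·19 = 114.
  From (x_2, y_2) = (721, 114): x_3 = 19·721 + 40·3·114 = 27379; y_3 = 19·114 + 3·721 = 4329.
  From (x_3, y_3) = (27379, 4329): x_4 = 19·27379 + 40·3·4329 = 1039681; y_4 = 19·4329 + 3·27379 = 164388.
  From (x_4, y_4) = (1039681, 164388): x_5 = 19·1039681 + 40·3·164388 = 39480499; y_5 = 19·164388 + 3·1039681 = 6242415.
Step 3: Verify x_5² - 40·y_5² = 1558709801289001 - 1558709801289000 = 1 (should be 1). ✓

(x_1, y_1) = (19, 3); (x_5, y_5) = (39480499, 6242415).


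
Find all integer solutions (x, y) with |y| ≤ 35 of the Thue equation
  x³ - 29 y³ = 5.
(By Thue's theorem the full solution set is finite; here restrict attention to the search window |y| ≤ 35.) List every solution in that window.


The equation is x³ - 29y³ = 5. For fixed y, x³ = 29·y³ + 5, so a solution requires the RHS to be a perfect cube.
Strategy: iterate y from -35 to 35, compute RHS = 29·y³ + 5, and check whether it is a (positive or negative) perfect cube.
Check small values of y:
  y = 0: RHS = 5 is not a perfect cube.
  y = 1: RHS = 34 is not a perfect cube.
  y = -1: RHS = -24 is not a perfect cube.
  y = 2: RHS = 237 is not a perfect cube.
  y = -2: RHS = -227 is not a perfect cube.
  y = 3: RHS = 788 is not a perfect cube.
  y = -3: RHS = -778 is not a perfect cube.
Continuing the search up to |y| = 35 finds no solutions either.
No (x, y) in the scanned range satisfies the equation.

No integer solutions with |y| ≤ 35.


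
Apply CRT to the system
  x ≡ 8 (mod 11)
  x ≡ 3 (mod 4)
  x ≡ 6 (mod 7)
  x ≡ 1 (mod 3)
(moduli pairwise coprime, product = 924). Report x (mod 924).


Product of moduli M = 11 · 4 · 7 · 3 = 924.
Merge one congruence at a time:
  Start: x ≡ 8 (mod 11).
  Combine with x ≡ 3 (mod 4); new modulus lcm = 44.
    Write x = 8 + 11·t and substitute into x ≡ 3 (mod 4): 11·t ≡ 3 − 8 = -5 (mod 4).
    Reduce coefficients mod 4: 3·t ≡ 3 (mod 4).
    The inverse of 3 mod 4 is 3 (since 3·3 = 9 = 2·4 + 1), so t ≡ 3·3 = 9 ≡ 1 (mod 4).
    Then x = 8 + 11·1 = 19, valid modulo lcm(11, 4) = 44: x ≡ 19 (mod 44).
  Combine with x ≡ 6 (mod 7); new modulus lcm = 308.
    Write x = 19 + 44·t and substitute into x ≡ 6 (mod 7): 44·t ≡ 6 − 19 = -13 (mod 7).
    Reduce coefficients mod 7: 2·t ≡ 1 (mod 7).
    The inverse of 2 mod 7 is 4 (since 2·4 = 8 = 1·7 + 1), so t ≡ 4·1 = 4 ≡ 4 (mod 7).
    Then x = 19 + 44·4 = 195, valid modulo lcm(44, 7) = 308: x ≡ 195 (mod 308).
  Combine with x ≡ 1 (mod 3); new modulus lcm = 924.
    Write x = 195 + 308·t and substitute into x ≡ 1 (mod 3): 308·t ≡ 1 − 195 = -194 (mod 3).
    Reduce coefficients mod 3: 2·t ≡ 1 (mod 3).
    The inverse of 2 mod 3 is 2 (since 2·2 = 4 = 1·3 + 1), so t ≡ 2·1 = 2 ≡ 2 (mod 3).
    Then x = 195 + 308·2 = 811, valid modulo lcm(308, 3) = 924: x ≡ 811 (mod 924).
Verify against each original: 811 mod 11 = 8, 811 mod 4 = 3, 811 mod 7 = 6, 811 mod 3 = 1.

x ≡ 811 (mod 924).


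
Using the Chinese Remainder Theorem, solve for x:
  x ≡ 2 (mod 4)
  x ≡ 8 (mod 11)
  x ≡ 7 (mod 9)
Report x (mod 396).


Moduli 4, 11, 9 are pairwise coprime; by CRT there is a unique solution modulo M = 4 · 11 · 9 = 396.
Solve pairwise, accumulating the modulus:
  Start with x ≡ 2 (mod 4).
  Combine with x ≡ 8 (mod 11): since gcd(4, 11) = 1, we get a unique residue mod 44.
    Write x = 2 + 4·t and substitute into x ≡ 8 (mod 11): 4·t ≡ 8 − 2 = 6 (mod 11).
    The inverse of 4 mod 11 is 3 (since 4·3 = 12 = 1·11 + 1), so t ≡ 3·6 = 18 ≡ 7 (mod 11).
    Then x = 2 + 4·7 = 30, valid modulo lcm(4, 11) = 44: x ≡ 30 (mod 44).
  Combine with x ≡ 7 (mod 9): since gcd(44, 9) = 1, we get a unique residue mod 396.
    Write x = 30 + 44·t and substitute into x ≡ 7 (mod 9): 44·t ≡ 7 − 30 = -23 (mod 9).
    Reduce coefficients mod 9: 8·t ≡ 4 (mod 9).
    The inverse of 8 mod 9 is 8 (since 8·8 = 64 = 7·9 + 1), so t ≡ 8·4 = 32 ≡ 5 (mod 9).
    Then x = 30 + 44·5 = 250, valid modulo lcm(44, 9) = 396: x ≡ 250 (mod 396).
Verify: 250 mod 4 = 2 ✓, 250 mod 11 = 8 ✓, 250 mod 9 = 7 ✓.

x ≡ 250 (mod 396).


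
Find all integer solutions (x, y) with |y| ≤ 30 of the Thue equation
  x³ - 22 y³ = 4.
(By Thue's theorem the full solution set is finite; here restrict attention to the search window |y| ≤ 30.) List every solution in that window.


The equation is x³ - 22y³ = 4. For fixed y, x³ = 22·y³ + 4, so a solution requires the RHS to be a perfect cube.
Strategy: iterate y from -30 to 30, compute RHS = 22·y³ + 4, and check whether it is a (positive or negative) perfect cube.
Check small values of y:
  y = 0: RHS = 4 is not a perfect cube.
  y = 1: RHS = 26 is not a perfect cube.
  y = -1: RHS = -18 is not a perfect cube.
  y = 2: RHS = 180 is not a perfect cube.
  y = -2: RHS = -172 is not a perfect cube.
  y = 3: RHS = 598 is not a perfect cube.
  y = -3: RHS = -590 is not a perfect cube.
Continuing the search up to |y| = 30 finds no solutions either.
No (x, y) in the scanned range satisfies the equation.

No integer solutions with |y| ≤ 30.


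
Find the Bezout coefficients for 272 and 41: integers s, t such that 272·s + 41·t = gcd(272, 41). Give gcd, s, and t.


Euclidean algorithm on (272, 41) — divide until remainder is 0:
  272 = 6 · 41 + 26
  41 = 1 · 26 + 15
  26 = 1 · 15 + 11
  15 = 1 · 11 + 4
  11 = 2 · 4 + 3
  4 = 1 · 3 + 1
  3 = 3 · 1 + 0
gcd(272, 41) = 1.
Track Bezout coefficients alongside the remainders: start with r₀ = 272 = a·1 + b·0 (s = 1, t = 0) and r₁ = 41 = a·0 + b·1 (s = 0, t = 1); each new remainder r_{k+1} = r_{k-1} − q_k·r_k inherits s_{k+1} = s_{k-1} − q_k·s_k, t_{k+1} = t_{k-1} − q_k·t_k, so r_k = a·s_k + b·t_k at every step:
  q = 6: r = 26, s = 1 − 6·0 = 1, t = 0 − 6·1 = -6  (check: 272·1 + 41·(-6) = 26)
  q = 1: r = 15, s = 0 − 1·1 = -1, t = 1 − 1·(-6) = 7  (check: 272·(-1) + 41·7 = 15)
  q = 1: r = 11, s = 1 − 1·(-1) = 2, t = -6 − 1·7 = -13  (check: 272·2 + 41·(-13) = 11)
  q = 1: r = 4, s = -1 − 1·2 = -3, t = 7 − 1·(-13) = 20  (check: 272·(-3) + 41·20 = 4)
  q = 2: r = 3, s = 2 − 2·(-3) = 8, t = -13 − 2·20 = -53  (check: 272·8 + 41·(-53) = 3)
  q = 1: r = 1, s = -3 − 1·8 = -11, t = 20 − 1·(-53) = 73  (check: 272·(-11) + 41·73 = 1)
The row with r = 1 (the gcd) gives the Bezout coefficients s = -11, t = 73.
Result: 272 · (-11) + 41 · (73) = 1.

gcd(272, 41) = 1; s = -11, t = 73 (check: 272·(-11) + 41·73 = 1).


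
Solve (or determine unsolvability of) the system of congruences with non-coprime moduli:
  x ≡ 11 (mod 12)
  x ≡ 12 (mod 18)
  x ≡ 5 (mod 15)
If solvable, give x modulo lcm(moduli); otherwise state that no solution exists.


Moduli 12, 18, 15 are not pairwise coprime, so CRT works modulo lcm(m_i) when all pairwise compatibility conditions hold.
Pairwise compatibility: gcd(m_i, m_j) must divide a_i - a_j for every pair.
Merge one congruence at a time:
  Start: x ≡ 11 (mod 12).
  Combine with x ≡ 12 (mod 18): gcd(12, 18) = 6, and 12 - 11 = 1 is NOT divisible by 6.
    ⇒ system is inconsistent (no integer solution).

No solution (the system is inconsistent).


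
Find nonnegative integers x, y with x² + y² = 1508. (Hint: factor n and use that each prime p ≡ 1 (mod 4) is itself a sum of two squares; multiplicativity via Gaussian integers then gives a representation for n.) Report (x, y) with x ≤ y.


Step 1: Factor n = 1508 = 2^2 · 13 · 29.
Step 2: Check the mod-4 condition on each prime factor: 2 = 2 (special); 13 ≡ 1 (mod 4), exponent 1; 29 ≡ 1 (mod 4), exponent 1.
All primes ≡ 3 (mod 4) appear to even exponent (or don't appear), so by the two-squares theorem n IS expressible as a sum of two squares.
Step 3: Build a representation. Group n = k² · m with k = 2 and m = 13 · 29 = 377 (a product of primes ≡ 1 (mod 4)); a representation of m scales to one of n via (k·x)² + (k·y)² = k²(x² + y²). Each prime p ≡ 1 (mod 4) is itself a sum of two squares; find a² by testing p − a² for a perfect square:
  13: 13 − 1² = 12, 13 − 2² = 9 = 3² ⇒ 13 = 2² + 3².
  29: 29 − 1² = 28, 29 − 2² = 25 = 5² ⇒ 29 = 2² + 5².
  Combine using the Brahmagupta–Fibonacci identity (a² + b²)(c² + d²) = (ac − bd)² + (ad + bc)² = (ac + bd)² + (ad − bc)²:
  13 · 29 = 377: from (2² + 3²)(2² + 5²), take (2·2 − 3·5, 2·5 + 3·2) = (4 − 15, 10 + 6) = (-11, 16); dropping signs (only squares matter) gives (11, 16); check 11² + 16² = 121 + 256 = 377 ✓.
  Scale by k = 2: (2·11, 2·16) = (22, 32).
Step 4: Order so x ≤ y and verify: 22² + 32² = 484 + 1024 = 1508 = n. ✓

n = 1508 = 22² + 32² (one valid representation with x ≤ y).


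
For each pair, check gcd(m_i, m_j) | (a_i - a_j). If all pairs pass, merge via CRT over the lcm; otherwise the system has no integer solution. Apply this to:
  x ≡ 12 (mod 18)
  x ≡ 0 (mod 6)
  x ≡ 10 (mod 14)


Moduli 18, 6, 14 are not pairwise coprime, so CRT works modulo lcm(m_i) when all pairwise compatibility conditions hold.
Pairwise compatibility: gcd(m_i, m_j) must divide a_i - a_j for every pair.
Merge one congruence at a time:
  Start: x ≡ 12 (mod 18).
  Combine with x ≡ 0 (mod 6): gcd(18, 6) = 6; 0 - 12 = -12, which IS divisible by 6, so compatible.
    Write x = 12 + 18·t and substitute into x ≡ 0 (mod 6): 18·t ≡ 0 − 12 = -12 (mod 6).
    Divide the congruence (and modulus) by g = 6: 3·t ≡ -2 (mod 1).
    Modulo 1 every t works; take t = 0.
    Then x = 12 + 18·0 = 12, valid modulo lcm(18, 6) = 18: x ≡ 12 (mod 18).
  Combine with x ≡ 10 (mod 14): gcd(18, 14) = 2; 10 - 12 = -2, which IS divisible by 2, so compatible.
    Write x = 12 + 18·t and substitute into x ≡ 10 (mod 14): 18·t ≡ 10 − 12 = -2 (mod 14).
    Divide the congruence (and modulus) by g = 2: 9·t ≡ -1 (mod 7).
    Reduce coefficients mod 7: 2·t ≡ 6 (mod 7).
    The inverse of 2 mod 7 is 4 (since 2·4 = 8 = 1·7 + 1), so t ≡ 4·6 = 24 ≡ 3 (mod 7).
    Then x = 12 + 18·3 = 66, valid modulo lcm(18, 14) = 126: x ≡ 66 (mod 126).
Verify: 66 mod 18 = 12, 66 mod 6 = 0, 66 mod 14 = 10.

x ≡ 66 (mod 126).


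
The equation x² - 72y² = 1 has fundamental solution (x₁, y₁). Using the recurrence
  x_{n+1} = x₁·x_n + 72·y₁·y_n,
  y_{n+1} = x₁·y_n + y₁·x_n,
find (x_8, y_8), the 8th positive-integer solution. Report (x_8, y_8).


Step 1: Find the fundamental solution (x₁, y₁) of x² - 72y² = 1.
  Expand √72 as a continued fraction. a₀ = ⌊√72⌋ = 8; iterate m_{k+1} = d_k·a_k − m_k, d_{k+1} = (72 − m_{k+1}²)/d_k, a_{k+1} = ⌊(a₀ + m_{k+1})/d_{k+1}⌋ (starting m₀ = 0, d₀ = 1), with convergents p_k = a_k·p_{k-1} + p_{k-2}, q_k = a_k·q_{k-1} + q_{k-2} (p₋₁ = 1, q₋₁ = 0):
  k = 0: a₀ = 8; p₀/q₀ = 8/1; p₀² − 72·q₀² = 64 − 72 = -8.
  k = 1: m = 8, d = 8, a = ⌊(8 + 8)/8⌋ = 2; p/q = (2·8 + 1)/(2·1 + 0) = 17/2; p² − 72·q² = 289 − 288 = 1.
  The first convergent with p² − 72·q² = 1 gives the fundamental solution (x₁, y₁) = (17, 2).
Step 2: Apply the recurrence (x_{n+1}, y_{n+1}) = (x₁x_n + 72y₁y_n, x₁y_n + y₁x_n) repeatedly.
  From (x_1, y_1) = (17, 2): x_2 = 17·17 + 72·2·2 = 577; y_2 = 17·2 + 2·17 = 68.
  From (x_2, y_2) = (577, 68): x_3 = 17·577 + 72·2·68 = 19601; y_3 = 17·68 + 2·577 = 2310.
  From (x_3, y_3) = (19601, 2310): x_4 = 17·19601 + 72·2·2310 = 665857; y_4 = 17·2310 + 2·19601 = 78472.
  From (x_4, y_4) = (665857, 78472): x_5 = 17·665857 + 72·2·78472 = 22619537; y_5 = 17·78472 + 2·665857 = 2665738.
  From (x_5, y_5) = (22619537, 2665738): x_6 = 17·22619537 + 72·2·2665738 = 768398401; y_6 = 17·2665738 + 2·22619537 = 90556620.
  From (x_6, y_6) = (768398401, 90556620): x_7 = 17·768398401 + 72·2·90556620 = 26102926097; y_7 = 17·90556620 + 2·768398401 = 3076259342.
  From (x_7, y_7) = (26102926097, 3076259342): x_8 = 17·26102926097 + 72·2·3076259342 = 886731088897; y_8 = 17·3076259342 + 2·26102926097 = 104502261008.
Step 3: Verify x_8² - 72·y_8² = 786292024016459316676609 - 786292024016459316676608 = 1 (should be 1). ✓

(x_1, y_1) = (17, 2); (x_8, y_8) = (886731088897, 104502261008).


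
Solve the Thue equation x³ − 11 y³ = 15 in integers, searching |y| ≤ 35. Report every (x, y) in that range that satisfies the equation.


The equation is x³ - 11y³ = 15. For fixed y, x³ = 11·y³ + 15, so a solution requires the RHS to be a perfect cube.
Strategy: iterate y from -35 to 35, compute RHS = 11·y³ + 15, and check whether it is a (positive or negative) perfect cube.
Check small values of y:
  y = 0: RHS = 15 is not a perfect cube.
  y = 1: RHS = 26 is not a perfect cube.
  y = -1: RHS = 4 is not a perfect cube.
  y = 2: RHS = 103 is not a perfect cube.
  y = -2: RHS = -73 is not a perfect cube.
  y = 3: RHS = 312 is not a perfect cube.
  y = -3: RHS = -282 is not a perfect cube.
Continuing the search up to |y| = 35 finds no solutions either.
No (x, y) in the scanned range satisfies the equation.

No integer solutions with |y| ≤ 35.


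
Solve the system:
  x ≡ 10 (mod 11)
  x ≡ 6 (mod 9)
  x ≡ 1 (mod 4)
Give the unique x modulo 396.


Moduli 11, 9, 4 are pairwise coprime; by CRT there is a unique solution modulo M = 11 · 9 · 4 = 396.
Solve pairwise, accumulating the modulus:
  Start with x ≡ 10 (mod 11).
  Combine with x ≡ 6 (mod 9): since gcd(11, 9) = 1, we get a unique residue mod 99.
    Write x = 10 + 11·t and substitute into x ≡ 6 (mod 9): 11·t ≡ 6 − 10 = -4 (mod 9).
    Reduce coefficients mod 9: 2·t ≡ 5 (mod 9).
    The inverse of 2 mod 9 is 5 (since 2·5 = 10 = 1·9 + 1), so t ≡ 5·5 = 25 ≡ 7 (mod 9).
    Then x = 10 + 11·7 = 87, valid modulo lcm(11, 9) = 99: x ≡ 87 (mod 99).
  Combine with x ≡ 1 (mod 4): since gcd(99, 4) = 1, we get a unique residue mod 396.
    Write x = 87 + 99·t and substitute into x ≡ 1 (mod 4): 99·t ≡ 1 − 87 = -86 (mod 4).
    Reduce coefficients mod 4: 3·t ≡ 2 (mod 4).
    The inverse of 3 mod 4 is 3 (since 3·3 = 9 = 2·4 + 1), so t ≡ 3·2 = 6 ≡ 2 (mod 4).
    Then x = 87 + 99·2 = 285, valid modulo lcm(99, 4) = 396: x ≡ 285 (mod 396).
Verify: 285 mod 11 = 10 ✓, 285 mod 9 = 6 ✓, 285 mod 4 = 1 ✓.

x ≡ 285 (mod 396).


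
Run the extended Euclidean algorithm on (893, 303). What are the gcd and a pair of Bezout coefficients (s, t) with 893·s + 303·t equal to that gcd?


Euclidean algorithm on (893, 303) — divide until remainder is 0:
  893 = 2 · 303 + 287
  303 = 1 · 287 + 16
  287 = 17 · 16 + 15
  16 = 1 · 15 + 1
  15 = 15 · 1 + 0
gcd(893, 303) = 1.
Track Bezout coefficients alongside the remainders: start with r₀ = 893 = a·1 + b·0 (s = 1, t = 0) and r₁ = 303 = a·0 + b·1 (s = 0, t = 1); each new remainder r_{k+1} = r_{k-1} − q_k·r_k inherits s_{k+1} = s_{k-1} − q_k·s_k, t_{k+1} = t_{k-1} − q_k·t_k, so r_k = a·s_k + b·t_k at every step:
  q = 2: r = 287, s = 1 − 2·0 = 1, t = 0 − 2·1 = -2  (check: 893·1 + 303·(-2) = 287)
  q = 1: r = 16, s = 0 − 1·1 = -1, t = 1 − 1·(-2) = 3  (check: 893·(-1) + 303·3 = 16)
  q = 17: r = 15, s = 1 − 17·(-1) = 18, t = -2 − 17·3 = -53  (check: 893·18 + 303·(-53) = 15)
  q = 1: r = 1, s = -1 − 1·18 = -19, t = 3 − 1·(-53) = 56  (check: 893·(-19) + 303·56 = 1)
The row with r = 1 (the gcd) gives the Bezout coefficients s = -19, t = 56.
Result: 893 · (-19) + 303 · (56) = 1.

gcd(893, 303) = 1; s = -19, t = 56 (check: 893·(-19) + 303·56 = 1).


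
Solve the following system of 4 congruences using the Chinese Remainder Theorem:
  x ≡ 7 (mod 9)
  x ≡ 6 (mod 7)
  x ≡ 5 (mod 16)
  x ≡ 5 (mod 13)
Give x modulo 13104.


Product of moduli M = 9 · 7 · 16 · 13 = 13104.
Merge one congruence at a time:
  Start: x ≡ 7 (mod 9).
  Combine with x ≡ 6 (mod 7); new modulus lcm = 63.
    Write x = 7 + 9·t and substitute into x ≡ 6 (mod 7): 9·t ≡ 6 − 7 = -1 (mod 7).
    Reduce coefficients mod 7: 2·t ≡ 6 (mod 7).
    The inverse of 2 mod 7 is 4 (since 2·4 = 8 = 1·7 + 1), so t ≡ 4·6 = 24 ≡ 3 (mod 7).
    Then x = 7 + 9·3 = 34, valid modulo lcm(9, 7) = 63: x ≡ 34 (mod 63).
  Combine with x ≡ 5 (mod 16); new modulus lcm = 1008.
    Write x = 34 + 63·t and substitute into x ≡ 5 (mod 16): 63·t ≡ 5 − 34 = -29 (mod 16).
    Reduce coefficients mod 16: 15·t ≡ 3 (mod 16).
    The inverse of 15 mod 16 is 15 (since 15·15 = 225 = 14·16 + 1), so t ≡ 15·3 = 45 ≡ 13 (mod 16).
    Then x = 34 + 63·13 = 853, valid modulo lcm(63, 16) = 1008: x ≡ 853 (mod 1008).
  Combine with x ≡ 5 (mod 13); new modulus lcm = 13104.
    Write x = 853 + 1008·t and substitute into x ≡ 5 (mod 13): 1008·t ≡ 5 − 853 = -848 (mod 13).
    Reduce coefficients mod 13: 7·t ≡ 10 (mod 13).
    The inverse of 7 mod 13 is 2 (since 7·2 = 14 = 1·13 + 1), so t ≡ 2·10 = 20 ≡ 7 (mod 13).
    Then x = 853 + 1008·7 = 7909, valid modulo lcm(1008, 13) = 13104: x ≡ 7909 (mod 13104).
Verify against each original: 7909 mod 9 = 7, 7909 mod 7 = 6, 7909 mod 16 = 5, 7909 mod 13 = 5.

x ≡ 7909 (mod 13104).


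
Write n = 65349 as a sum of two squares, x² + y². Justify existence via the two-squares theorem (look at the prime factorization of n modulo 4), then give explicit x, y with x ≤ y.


Step 1: Factor n = 65349 = 3^2 · 53 · 137.
Step 2: Check the mod-4 condition on each prime factor: 3 ≡ 3 (mod 4), exponent 2 (must be even); 53 ≡ 1 (mod 4), exponent 1; 137 ≡ 1 (mod 4), exponent 1.
All primes ≡ 3 (mod 4) appear to even exponent (or don't appear), so by the two-squares theorem n IS expressible as a sum of two squares.
Step 3: Build a representation. Group n = k² · m with k = 3 and m = 53 · 137 = 7261 (a product of primes ≡ 1 (mod 4)); a representation of m scales to one of n via (k·x)² + (k·y)² = k²(x² + y²). Each prime p ≡ 1 (mod 4) is itself a sum of two squares; find a² by testing p − a² for a perfect square:
  53: 53 − 1² = 52, 53 − 2² = 49 = 7² ⇒ 53 = 2² + 7².
  137: 137 − 1² = 136, 137 − 2² = 133, 137 − 3² = 128, 137 − 4² = 121 = 11² ⇒ 137 = 4² + 11².
  Combine using the Brahmagupta–Fibonacci identity (a² + b²)(c² + d²) = (ac − bd)² + (ad + bc)² = (ac + bd)² + (ad − bc)²:
  53 · 137 = 7261: from (2² + 7²)(4² + 11²), take (2·4 − 7·11, 2·11 + 7·4) = (8 − 77, 22 + 28) = (-69, 50); dropping signs (only squares matter) gives (69, 50); check 69² + 50² = 4761 + 2500 = 7261 ✓.
  Scale by k = 3: (3·69, 3·50) = (207, 150).
Step 4: Order so x ≤ y and verify: 150² + 207² = 22500 + 42849 = 65349 = n. ✓

n = 65349 = 150² + 207² (one valid representation with x ≤ y).


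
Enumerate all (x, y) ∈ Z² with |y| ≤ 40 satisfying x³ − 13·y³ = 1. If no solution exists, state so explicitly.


The equation is x³ - 13y³ = 1. For fixed y, x³ = 13·y³ + 1, so a solution requires the RHS to be a perfect cube.
Strategy: iterate y from -40 to 40, compute RHS = 13·y³ + 1, and check whether it is a (positive or negative) perfect cube.
Check small values of y:
  y = 0: RHS = 1 = (1)³ ⇒ x = 1 works.
  y = 1: RHS = 14 is not a perfect cube.
  y = -1: RHS = -12 is not a perfect cube.
  y = 2: RHS = 105 is not a perfect cube.
  y = -2: RHS = -103 is not a perfect cube.
  y = 3: RHS = 352 is not a perfect cube.
  y = -3: RHS = -350 is not a perfect cube.
Continuing the search up to |y| = 40 finds no further solutions beyond those listed.
Collected solutions: (1, 0).

Solutions (with |y| ≤ 40): (1, 0).


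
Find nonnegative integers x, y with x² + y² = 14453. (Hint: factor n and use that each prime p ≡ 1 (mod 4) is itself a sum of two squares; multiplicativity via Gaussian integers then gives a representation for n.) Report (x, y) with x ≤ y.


Step 1: Factor n = 14453 = 97 · 149.
Step 2: Check the mod-4 condition on each prime factor: 97 ≡ 1 (mod 4), exponent 1; 149 ≡ 1 (mod 4), exponent 1.
All primes ≡ 3 (mod 4) appear to even exponent (or don't appear), so by the two-squares theorem n IS expressible as a sum of two squares.
Step 3: Build a representation. Here n = 97 · 149 is a product of primes ≡ 1 (mod 4). Each prime p ≡ 1 (mod 4) is itself a sum of two squares; find a² by testing p − a² for a perfect square:
  97: 97 − 1² = 96, 97 − 2² = 93, 97 − 3² = 88, 97 − 4² = 81 = 9² ⇒ 97 = 4² + 9².
  149: 149 − 1² = 148, 149 − 2² = 145, 149 − 3² = 140, 149 − 4² = 133, 149 − 5² = 124, 149 − 6² = 113, 149 − 7² = 100 = 10² ⇒ 149 = 7² + 10².
  Combine using the Brahmagupta–Fibonacci identity (a² + b²)(c² + d²) = (ac − bd)² + (ad + bc)² = (ac + bd)² + (ad − bc)²:
  97 · 149 = 14453: from (4² + 9²)(7² + 10²), take (4·7 − 9·10, 4·10 + 9·7) = (28 − 90, 40 + 63) = (-62, 103); dropping signs (only squares matter) gives (62, 103); check 62² + 103² = 3844 + 10609 = 14453 ✓.
Step 4: Order so x ≤ y and verify: 62² + 103² = 3844 + 10609 = 14453 = n. ✓

n = 14453 = 62² + 103² (one valid representation with x ≤ y).


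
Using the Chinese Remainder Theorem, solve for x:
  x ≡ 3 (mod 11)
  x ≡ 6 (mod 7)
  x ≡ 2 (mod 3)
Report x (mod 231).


Moduli 11, 7, 3 are pairwise coprime; by CRT there is a unique solution modulo M = 11 · 7 · 3 = 231.
Solve pairwise, accumulating the modulus:
  Start with x ≡ 3 (mod 11).
  Combine with x ≡ 6 (mod 7): since gcd(11, 7) = 1, we get a unique residue mod 77.
    Write x = 3 + 11·t and substitute into x ≡ 6 (mod 7): 11·t ≡ 6 − 3 = 3 (mod 7).
    Reduce coefficients mod 7: 4·t ≡ 3 (mod 7).
    The inverse of 4 mod 7 is 2 (since 4·2 = 8 = 1·7 + 1), so t ≡ 2·3 = 6 ≡ 6 (mod 7).
    Then x = 3 + 11·6 = 69, valid modulo lcm(11, 7) = 77: x ≡ 69 (mod 77).
  Combine with x ≡ 2 (mod 3): since gcd(77, 3) = 1, we get a unique residue mod 231.
    Write x = 69 + 77·t and substitute into x ≡ 2 (mod 3): 77·t ≡ 2 − 69 = -67 (mod 3).
    Reduce coefficients mod 3: 2·t ≡ 2 (mod 3).
    The inverse of 2 mod 3 is 2 (since 2·2 = 4 = 1·3 + 1), so t ≡ 2·2 = 4 ≡ 1 (mod 3).
    Then x = 69 + 77·1 = 146, valid modulo lcm(77, 3) = 231: x ≡ 146 (mod 231).
Verify: 146 mod 11 = 3 ✓, 146 mod 7 = 6 ✓, 146 mod 3 = 2 ✓.

x ≡ 146 (mod 231).


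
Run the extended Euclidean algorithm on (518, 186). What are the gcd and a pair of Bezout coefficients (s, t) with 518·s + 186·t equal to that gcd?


Euclidean algorithm on (518, 186) — divide until remainder is 0:
  518 = 2 · 186 + 146
  186 = 1 · 146 + 40
  146 = 3 · 40 + 26
  40 = 1 · 26 + 14
  26 = 1 · 14 + 12
  14 = 1 · 12 + 2
  12 = 6 · 2 + 0
gcd(518, 186) = 2.
Track Bezout coefficients alongside the remainders: start with r₀ = 518 = a·1 + b·0 (s = 1, t = 0) and r₁ = 186 = a·0 + b·1 (s = 0, t = 1); each new remainder r_{k+1} = r_{k-1} − q_k·r_k inherits s_{k+1} = s_{k-1} − q_k·s_k, t_{k+1} = t_{k-1} − q_k·t_k, so r_k = a·s_k + b·t_k at every step:
  q = 2: r = 146, s = 1 − 2·0 = 1, t = 0 − 2·1 = -2  (check: 518·1 + 186·(-2) = 146)
  q = 1: r = 40, s = 0 − 1·1 = -1, t = 1 − 1·(-2) = 3  (check: 518·(-1) + 186·3 = 40)
  q = 3: r = 26, s = 1 − 3·(-1) = 4, t = -2 − 3·3 = -11  (check: 518·4 + 186·(-11) = 26)
  q = 1: r = 14, s = -1 − 1·4 = -5, t = 3 − 1·(-11) = 14  (check: 518·(-5) + 186·14 = 14)
  q = 1: r = 12, s = 4 − 1·(-5) = 9, t = -11 − 1·14 = -25  (check: 518·9 + 186·(-25) = 12)
  q = 1: r = 2, s = -5 − 1·9 = -14, t = 14 − 1·(-25) = 39  (check: 518·(-14) + 186·39 = 2)
The row with r = 2 (the gcd) gives the Bezout coefficients s = -14, t = 39.
Result: 518 · (-14) + 186 · (39) = 2.

gcd(518, 186) = 2; s = -14, t = 39 (check: 518·(-14) + 186·39 = 2).


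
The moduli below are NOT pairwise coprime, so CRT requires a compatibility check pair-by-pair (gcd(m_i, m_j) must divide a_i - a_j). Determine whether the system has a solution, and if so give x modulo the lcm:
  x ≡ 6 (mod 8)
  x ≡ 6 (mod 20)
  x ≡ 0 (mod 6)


Moduli 8, 20, 6 are not pairwise coprime, so CRT works modulo lcm(m_i) when all pairwise compatibility conditions hold.
Pairwise compatibility: gcd(m_i, m_j) must divide a_i - a_j for every pair.
Merge one congruence at a time:
  Start: x ≡ 6 (mod 8).
  Combine with x ≡ 6 (mod 20): gcd(8, 20) = 4; 6 - 6 = 0, which IS divisible by 4, so compatible.
    Write x = 6 + 8·t and substitute into x ≡ 6 (mod 20): 8·t ≡ 6 − 6 = 0 (mod 20).
    Divide the congruence (and modulus) by g = 4: 2·t ≡ 0 (mod 5).
    The inverse of 2 mod 5 is 3 (since 2·3 = 6 = 1·5 + 1), so t ≡ 3·0 = 0 ≡ 0 (mod 5).
    Then x = 6 + 8·0 = 6, valid modulo lcm(8, 20) = 40: x ≡ 6 (mod 40).
  Combine with x ≡ 0 (mod 6): gcd(40, 6) = 2; 0 - 6 = -6, which IS divisible by 2, so compatible.
    Write x = 6 + 40·t and substitute into x ≡ 0 (mod 6): 40·t ≡ 0 − 6 = -6 (mod 6).
    Divide the congruence (and modulus) by g = 2: 20·t ≡ -3 (mod 3).
    Reduce coefficients mod 3: 2·t ≡ 0 (mod 3).
    The inverse of 2 mod 3 is 2 (since 2·2 = 4 = 1·3 + 1), so t ≡ 2·0 = 0 ≡ 0 (mod 3).
    Then x = 6 + 40·0 = 6, valid modulo lcm(40, 6) = 120: x ≡ 6 (mod 120).
Verify: 6 mod 8 = 6, 6 mod 20 = 6, 6 mod 6 = 0.

x ≡ 6 (mod 120).
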